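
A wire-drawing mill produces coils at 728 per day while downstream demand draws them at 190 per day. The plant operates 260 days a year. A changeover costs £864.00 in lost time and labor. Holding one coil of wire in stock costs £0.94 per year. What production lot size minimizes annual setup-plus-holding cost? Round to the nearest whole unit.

Q* ≈ 11,085 coils

Annual demand D = 190 × 260 = 49,400.
Production build-up factor (1 − d/p) = 1 − 190/728 = 0.7390.
Q* = √(2DS / (H(1 − d/p))) = √(2 × 49,400 × 864 / (0.94 × 0.7390)).
= √(85,363,200 / 0.6947) ≈ 11085.262.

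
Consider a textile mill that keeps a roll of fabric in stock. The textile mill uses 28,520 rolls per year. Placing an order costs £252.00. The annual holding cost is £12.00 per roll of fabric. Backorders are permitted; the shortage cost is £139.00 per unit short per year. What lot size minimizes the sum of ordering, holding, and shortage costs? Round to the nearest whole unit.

With planned backorders, Q* = √(2DS/H) · √((H+B)/B).
√(2DS/H) = √(2 × 28,520 × 252 / 12) = 1094.459.
√((H+B)/B) = √((12+139)/139) = 1.0423.
Q* ≈ 1140.724.

Q* ≈ 1,141 rolls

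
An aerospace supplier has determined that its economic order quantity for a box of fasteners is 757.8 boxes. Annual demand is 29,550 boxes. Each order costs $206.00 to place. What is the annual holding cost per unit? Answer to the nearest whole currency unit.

The basic EOQ model gives Q* = √(2DS/H); rearrange for the unknown.
From Q* = √(2DS/H): H = 2DS / Q*² = 2 × 29,550 × 206 / 757.8² = 21.2005.

H ≈ $21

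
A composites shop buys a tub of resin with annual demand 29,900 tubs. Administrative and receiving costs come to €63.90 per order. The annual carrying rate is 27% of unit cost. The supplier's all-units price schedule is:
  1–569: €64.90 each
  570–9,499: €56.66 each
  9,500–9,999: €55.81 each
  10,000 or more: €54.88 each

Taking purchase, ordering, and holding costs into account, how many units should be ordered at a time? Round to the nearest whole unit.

Q* ≈ 570 tubs

Holding cost per unit per year at price C is H = 0.27·C.
For each price level, check whether its EOQ is feasible; otherwise the best quantity at that price is the breakpoint.
EOQ at €64.90 = 467.0 (feasible in tier 1): TC = 29,900×€64.90 + (29,900/467.0)×63.9 + (467.0/2)×0.27×€64.90 = €1,948,692.86.
EOQ at €56.66 = 499.8 < 570, so use break Q=570: TC = 29,900×€56.66 + (29,900/570.0)×63.9 + (570.0/2)×0.27×€56.66 = €1,701,845.93.
EOQ at €55.81 = 503.6 < 9500, so use break Q=9500: TC = 29,900×€55.81 + (29,900/9500.0)×63.9 + (9500.0/2)×0.27×€55.81 = €1,740,496.44.
EOQ at €54.88 = 507.8 < 10000, so use break Q=10000: TC = 29,900×€54.88 + (29,900/10000.0)×63.9 + (10000.0/2)×0.27×€54.88 = €1,715,191.06.
Lowest total cost is €1,701,845.93 at Q = 570.0.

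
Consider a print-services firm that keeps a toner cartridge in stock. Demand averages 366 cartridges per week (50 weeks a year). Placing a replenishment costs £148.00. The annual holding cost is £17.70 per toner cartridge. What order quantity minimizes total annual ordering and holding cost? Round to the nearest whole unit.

Q* ≈ 553 cartridges

Annual demand D = 366 × 50 = 18,300.
EOQ = √(2DS / H) = √(2 × 18,300 × 148 / 17.7).
= √(5,416,800 / 17.7) = √306,033.8983 ≈ 553.203.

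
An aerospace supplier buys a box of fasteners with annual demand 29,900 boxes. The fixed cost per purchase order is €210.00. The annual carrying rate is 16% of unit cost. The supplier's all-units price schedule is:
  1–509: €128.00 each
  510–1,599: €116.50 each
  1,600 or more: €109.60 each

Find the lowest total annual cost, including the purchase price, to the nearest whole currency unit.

TC* ≈ €3,294,993

Holding cost per unit per year at price C is H = 0.16·C.
For each price level, check whether its EOQ is feasible; otherwise the best quantity at that price is the breakpoint.
Tier 1 (€128.00): EOQ = 783.1 exceeds tier's upper bound 509, so this tier is dominated.
EOQ at €116.50 = 820.8 (feasible in tier 2): TC = 29,900×€116.50 + (29,900/820.8)×210 + (820.8/2)×0.16×€116.50 = €3,498,649.71.
EOQ at €109.60 = 846.2 < 1600, so use break Q=1600: TC = 29,900×€109.60 + (29,900/1600.0)×210 + (1600.0/2)×0.16×€109.60 = €3,294,993.17.
Lowest total cost among the candidates is at Q = 1600.0.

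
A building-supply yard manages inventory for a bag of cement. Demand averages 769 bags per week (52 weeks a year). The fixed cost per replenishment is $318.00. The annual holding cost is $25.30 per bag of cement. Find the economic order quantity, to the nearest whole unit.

Annual demand D = 769 × 52 = 39,988.
EOQ = √(2DS / H) = √(2 × 39,988 × 318 / 25.3).
= √(25,432,368 / 25.3) = √1,005,231.9368 ≈ 1002.613.

Q* ≈ 1,003 bags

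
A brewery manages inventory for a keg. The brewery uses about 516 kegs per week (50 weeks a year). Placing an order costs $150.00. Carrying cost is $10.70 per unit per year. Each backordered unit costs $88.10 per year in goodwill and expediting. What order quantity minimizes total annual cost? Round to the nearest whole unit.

Q* ≈ 901 kegs

Annual demand D = 516 × 50 = 25,800.
With planned backorders, Q* = √(2DS/H) · √((H+B)/B).
√(2DS/H) = √(2 × 25,800 × 150 / 10.7) = 850.508.
√((H+B)/B) = √((10.7+88.1)/88.1) = 1.0590.
Q* ≈ 900.677.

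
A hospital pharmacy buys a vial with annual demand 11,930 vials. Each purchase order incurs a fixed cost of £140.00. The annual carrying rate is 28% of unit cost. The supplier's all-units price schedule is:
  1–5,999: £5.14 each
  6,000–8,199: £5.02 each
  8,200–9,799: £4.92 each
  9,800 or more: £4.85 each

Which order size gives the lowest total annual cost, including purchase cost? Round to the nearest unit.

Q* ≈ 1,523 vials

Holding cost per unit per year at price C is H = 0.28·C.
For each price level, check whether its EOQ is feasible; otherwise the best quantity at that price is the breakpoint.
EOQ at £5.14 = 1523.5 (feasible in tier 1): TC = 11,930×£5.14 + (11,930/1523.5)×140 + (1523.5/2)×0.28×£5.14 = £63,512.80.
EOQ at £5.02 = 1541.6 < 6000, so use break Q=6000: TC = 11,930×£5.02 + (11,930/6000.0)×140 + (6000.0/2)×0.28×£5.02 = £64,383.77.
EOQ at £4.92 = 1557.2 < 8200, so use break Q=8200: TC = 11,930×£4.92 + (11,930/8200.0)×140 + (8200.0/2)×0.28×£4.92 = £64,547.44.
EOQ at £4.85 = 1568.4 < 9800, so use break Q=9800: TC = 11,930×£4.85 + (11,930/9800.0)×140 + (9800.0/2)×0.28×£4.85 = £64,685.13.
Lowest total cost is £63,512.80 at Q = 1523.5.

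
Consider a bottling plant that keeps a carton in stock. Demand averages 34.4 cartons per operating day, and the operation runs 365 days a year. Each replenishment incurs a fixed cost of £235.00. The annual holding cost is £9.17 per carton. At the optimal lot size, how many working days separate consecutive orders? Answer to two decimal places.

Annual demand D = 34.4 × 365 = 12,556.
EOQ = √(2DS/H) = √(2 × 12,556 × 235 / 9.17) ≈ 802.21.
Cycle time = Q*/D × 365 = 802.21 / 12,556 × 365 ≈ 23.320 days.

T ≈ 23.32 days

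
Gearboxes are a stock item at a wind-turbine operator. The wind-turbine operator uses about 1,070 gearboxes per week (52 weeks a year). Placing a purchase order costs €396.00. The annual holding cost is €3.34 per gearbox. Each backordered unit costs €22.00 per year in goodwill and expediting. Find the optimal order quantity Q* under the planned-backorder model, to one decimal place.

Q* ≈ 3,898.3 gearboxes

Annual demand D = 1,070 × 52 = 55,640.
With planned backorders, Q* = √(2DS/H) · √((H+B)/B).
√(2DS/H) = √(2 × 55,640 × 396 / 3.34) = 3632.310.
√((H+B)/B) = √((3.34+22)/22) = 1.0732.
Q* ≈ 3898.297.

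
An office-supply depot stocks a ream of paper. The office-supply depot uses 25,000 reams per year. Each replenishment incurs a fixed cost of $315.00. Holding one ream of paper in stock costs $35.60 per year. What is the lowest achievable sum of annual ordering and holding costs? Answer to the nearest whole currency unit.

TC* ≈ $23,679

The optimal lot size = √(2DS/H) = √(2 × 25,000 × 315 / 35.6) ≈ 665.14.
At Q*, ordering cost (D/Q*)S equals holding cost (Q*/2)H, each = √(DSH/2).
Minimum total = √(2DSH) = √(2 × 25,000 × 315 × 35.6) ≈ 23679.105.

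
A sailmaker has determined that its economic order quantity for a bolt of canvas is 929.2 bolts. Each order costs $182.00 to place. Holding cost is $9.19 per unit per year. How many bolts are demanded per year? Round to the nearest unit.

The basic EOQ model gives Q* = √(2DS/H); rearrange for the unknown.
From Q* = √(2DS/H): D = Q*²H / (2S) = 929.2² × 9.19 / (2 × 182) = 21798.797.

D ≈ 21,799 bolts per year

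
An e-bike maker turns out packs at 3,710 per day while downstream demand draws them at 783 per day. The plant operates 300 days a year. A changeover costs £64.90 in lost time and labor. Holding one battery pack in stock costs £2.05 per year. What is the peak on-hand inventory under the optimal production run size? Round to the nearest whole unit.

Annual demand D = 783 × 300 = 234,900.
Production build-up factor (1 − d/p) = 1 − 783/3,710 = 0.7889.
Q* = √(2DS / (H(1 − d/p))) = √(2 × 234,900 × 64.9 / (2.05 × 0.7889)).
= √(30,490,020 / 1.6173) ≈ 4341.877.
Maximum inventory = Q*(1 − d/p) = 4341.877 × 0.7889 ≈ 3425.519.

I_max ≈ 3,426 packs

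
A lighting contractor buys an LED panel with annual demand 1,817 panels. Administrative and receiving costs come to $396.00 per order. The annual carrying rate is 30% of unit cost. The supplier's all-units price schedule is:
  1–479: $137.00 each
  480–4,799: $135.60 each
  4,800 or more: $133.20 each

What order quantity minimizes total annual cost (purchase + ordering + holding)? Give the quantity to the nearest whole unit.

Holding cost per unit per year at price C is H = 0.30·C.
For each price level, check whether its EOQ is feasible; otherwise the best quantity at that price is the breakpoint.
EOQ at $137.00 = 187.1 (feasible in tier 1): TC = 1,817×$137.00 + (1,817/187.1)×396 + (187.1/2)×0.30×$137.00 = $256,619.61.
EOQ at $135.60 = 188.1 < 480, so use break Q=480: TC = 1,817×$135.60 + (1,817/480.0)×396 + (480.0/2)×0.30×$135.60 = $257,647.42.
EOQ at $133.20 = 189.8 < 4800, so use break Q=4800: TC = 1,817×$133.20 + (1,817/4800.0)×396 + (4800.0/2)×0.30×$133.20 = $338,078.30.
Lowest total cost is $256,619.61 at Q = 187.1.

Q* ≈ 187 panels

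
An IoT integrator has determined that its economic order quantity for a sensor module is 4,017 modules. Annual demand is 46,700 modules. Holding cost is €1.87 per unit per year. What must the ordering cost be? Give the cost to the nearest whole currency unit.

S ≈ €323

The basic EOQ model gives Q* = √(2DS/H); rearrange for the unknown.
From Q* = √(2DS/H): S = Q*²H / (2D) = 4,017² × 1.87 / (2 × 46,700) = 323.0713.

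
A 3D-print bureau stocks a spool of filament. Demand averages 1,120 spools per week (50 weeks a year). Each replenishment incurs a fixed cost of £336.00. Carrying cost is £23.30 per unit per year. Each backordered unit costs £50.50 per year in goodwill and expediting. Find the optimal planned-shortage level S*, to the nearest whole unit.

S* ≈ 485 spools

Annual demand D = 1,120 × 50 = 56,000.
With planned backorders, Q* = √(2DS/H) · √((H+B)/B).
√(2DS/H) = √(2 × 56,000 × 336 / 23.3) = 1270.869.
√((H+B)/B) = √((23.3+50.5)/50.5) = 1.2089.
Q* ≈ 1536.325.
S* = Q* · H/(H+B) = 1536.325 × 23.3/73.8 ≈ 485.046.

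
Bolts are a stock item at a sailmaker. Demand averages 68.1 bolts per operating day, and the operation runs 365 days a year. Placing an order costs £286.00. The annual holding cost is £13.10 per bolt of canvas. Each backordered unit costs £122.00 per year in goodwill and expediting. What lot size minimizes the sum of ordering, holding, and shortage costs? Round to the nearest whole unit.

Q* ≈ 1,096 bolts

Annual demand D = 68.1 × 365 = 24,856.5.
With planned backorders, Q* = √(2DS/H) · √((H+B)/B).
√(2DS/H) = √(2 × 24,856.5 × 286 / 13.1) = 1041.795.
√((H+B)/B) = √((13.1+122)/122) = 1.0523.
Q* ≈ 1096.302.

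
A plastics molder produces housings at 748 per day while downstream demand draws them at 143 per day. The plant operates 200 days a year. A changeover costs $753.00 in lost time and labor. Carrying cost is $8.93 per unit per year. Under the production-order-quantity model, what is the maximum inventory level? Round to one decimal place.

Annual demand D = 143 × 200 = 28,600.
Production build-up factor (1 − d/p) = 1 − 143/748 = 0.8088.
Q* = √(2DS / (H(1 − d/p))) = √(2 × 28,600 × 753 / (8.93 × 0.8088)).
= √(43,071,600 / 7.2228) ≈ 2441.984.
Maximum inventory = Q*(1 − d/p) = 2441.984 × 0.8088 ≈ 1975.134.

I_max ≈ 1,975.1 housings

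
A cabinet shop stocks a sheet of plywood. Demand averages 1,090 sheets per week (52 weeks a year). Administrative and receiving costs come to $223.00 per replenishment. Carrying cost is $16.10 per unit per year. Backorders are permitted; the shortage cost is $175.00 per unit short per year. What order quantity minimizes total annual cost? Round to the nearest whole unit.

Annual demand D = 1,090 × 52 = 56,680.
With planned backorders, Q* = √(2DS/H) · √((H+B)/B).
√(2DS/H) = √(2 × 56,680 × 223 / 16.1) = 1253.053.
√((H+B)/B) = √((16.1+175)/175) = 1.0450.
Q* ≈ 1309.425.

Q* ≈ 1,309 sheets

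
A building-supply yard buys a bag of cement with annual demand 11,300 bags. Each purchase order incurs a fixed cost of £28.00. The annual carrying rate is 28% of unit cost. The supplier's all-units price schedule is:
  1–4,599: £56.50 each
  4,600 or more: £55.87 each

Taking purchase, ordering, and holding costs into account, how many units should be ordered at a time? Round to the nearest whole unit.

Q* ≈ 200 bags

Holding cost per unit per year at price C is H = 0.28·C.
Evaluate total cost at each tier's feasible EOQ or, if the EOQ is below the tier, at the tier's minimum quantity.
EOQ at £56.50 = 200.0 (feasible in tier 1): TC = 11,300×£56.50 + (11,300/200.0)×28 + (200.0/2)×0.28×£56.50 = £641,614.00.
EOQ at £55.87 = 201.1 < 4600, so use break Q=4600: TC = 11,300×£55.87 + (11,300/4600.0)×28 + (4600.0/2)×0.28×£55.87 = £667,380.06.
Lowest total cost is £641,614.00 at Q = 200.0.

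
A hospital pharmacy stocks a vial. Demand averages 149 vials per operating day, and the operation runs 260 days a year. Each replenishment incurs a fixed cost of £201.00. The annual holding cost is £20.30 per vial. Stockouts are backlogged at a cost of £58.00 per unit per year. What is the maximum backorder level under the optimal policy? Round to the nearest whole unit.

Annual demand D = 149 × 260 = 38,740.
With planned backorders, Q* = √(2DS/H) · √((H+B)/B).
√(2DS/H) = √(2 × 38,740 × 201 / 20.3) = 875.880.
√((H+B)/B) = √((20.3+58)/58) = 1.1619.
Q* ≈ 1017.681.
S* = Q* · H/(H+B) = 1017.681 × 20.3/78.3 ≈ 263.843.

S* ≈ 264 vials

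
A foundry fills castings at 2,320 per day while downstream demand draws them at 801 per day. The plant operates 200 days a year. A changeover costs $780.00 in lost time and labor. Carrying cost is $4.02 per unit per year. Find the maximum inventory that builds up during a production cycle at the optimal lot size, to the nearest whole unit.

I_max ≈ 6,380 castings

Annual demand D = 801 × 200 = 160,200.
Production build-up factor (1 − d/p) = 1 − 801/2,320 = 0.6547.
Q* = √(2DS / (H(1 − d/p))) = √(2 × 160,200 × 780 / (4.02 × 0.6547)).
= √(249,912,000 / 2.6321) ≈ 9744.188.
Maximum inventory = Q*(1 − d/p) = 9744.188 × 0.6547 ≈ 6379.923.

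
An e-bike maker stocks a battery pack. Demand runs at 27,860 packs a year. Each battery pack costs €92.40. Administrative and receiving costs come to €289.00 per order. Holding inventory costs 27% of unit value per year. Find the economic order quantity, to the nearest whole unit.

Holding cost H = 0.27 × €92.40 = €24.9480 per unit per year.
EOQ = √(2DS / H) = √(2 × 27,860 × 289 / 24.948).
= √(16,103,080 / 24.948) = √645,465.7688 ≈ 803.409.

Q* ≈ 803 packs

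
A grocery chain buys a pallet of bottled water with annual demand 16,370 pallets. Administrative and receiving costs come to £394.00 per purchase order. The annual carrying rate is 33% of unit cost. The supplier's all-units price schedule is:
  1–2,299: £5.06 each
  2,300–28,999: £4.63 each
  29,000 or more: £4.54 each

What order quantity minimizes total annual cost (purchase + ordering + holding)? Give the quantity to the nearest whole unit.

Q* ≈ 2,906 pallets

Holding cost per unit per year at price C is H = 0.33·C.
Evaluate total cost at each tier's feasible EOQ or, if the EOQ is below the tier, at the tier's minimum quantity.
Tier 1 (£5.06): EOQ = 2779.4 exceeds tier's upper bound 2299, so this tier is dominated.
EOQ at £4.63 = 2905.6 (feasible in tier 2): TC = 16,370×£4.63 + (16,370/2905.6)×394 + (2905.6/2)×0.33×£4.63 = £80,232.61.
EOQ at £4.54 = 2934.3 < 29000, so use break Q=29000: TC = 16,370×£4.54 + (16,370/29000.0)×394 + (29000.0/2)×0.33×£4.54 = £96,266.11.
Lowest total cost is £80,232.61 at Q = 2905.6.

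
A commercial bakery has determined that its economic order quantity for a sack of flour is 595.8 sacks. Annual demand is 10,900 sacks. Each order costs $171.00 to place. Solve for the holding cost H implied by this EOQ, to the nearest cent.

H ≈ $10.50

Squaring Q* = √(2DS/H) gives Q*² = 2DS/H.
From Q* = √(2DS/H): H = 2DS / Q*² = 2 × 10,900 × 171 / 595.8² = 10.5015.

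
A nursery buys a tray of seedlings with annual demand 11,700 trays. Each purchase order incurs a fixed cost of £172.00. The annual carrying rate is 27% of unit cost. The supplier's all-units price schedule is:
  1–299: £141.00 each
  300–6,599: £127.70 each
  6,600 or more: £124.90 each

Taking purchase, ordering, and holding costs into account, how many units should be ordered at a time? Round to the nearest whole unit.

Q* ≈ 342 trays

Holding cost per unit per year at price C is H = 0.27·C.
For each price level, check whether its EOQ is feasible; otherwise the best quantity at that price is the breakpoint.
Tier 1 (£141.00): EOQ = 325.1 exceeds tier's upper bound 299, so this tier is dominated.
EOQ at £127.70 = 341.7 (feasible in tier 2): TC = 11,700×£127.70 + (11,700/341.7)×172 + (341.7/2)×0.27×£127.70 = £1,505,870.11.
EOQ at £124.90 = 345.5 < 6600, so use break Q=6600: TC = 11,700×£124.90 + (11,700/6600.0)×172 + (6600.0/2)×0.27×£124.90 = £1,572,920.81.
Lowest total cost is £1,505,870.11 at Q = 341.7.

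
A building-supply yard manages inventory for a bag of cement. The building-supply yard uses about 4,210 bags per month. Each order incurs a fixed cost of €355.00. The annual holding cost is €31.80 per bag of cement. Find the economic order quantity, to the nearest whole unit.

Annual demand D = 4,210 × 12 = 50,520.
EOQ = √(2DS / H) = √(2 × 50,520 × 355 / 31.8).
= √(35,869,200 / 31.8) = √1,127,962.2642 ≈ 1062.056.

Q* ≈ 1,062 bags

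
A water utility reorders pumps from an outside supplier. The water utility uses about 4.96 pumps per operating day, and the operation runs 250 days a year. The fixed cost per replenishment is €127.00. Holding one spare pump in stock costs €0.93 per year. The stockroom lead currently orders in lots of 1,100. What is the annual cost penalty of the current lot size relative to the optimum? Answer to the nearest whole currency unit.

Extra cost ≈ €113 per year

Annual demand D = 4.96 × 250 = 1,240.
EOQ = √(2DS/H) = √(2 × 1,240 × 127 / 0.93) ≈ 581.95.
Cost at Q* = (D/Q*)S + (Q*/2)H = √(2DSH) ≈ €541.21.
Cost at Q = 1,100: (1,240/1,100)×127 + (1,100/2)×0.93 = €143.16 + €511.50 = €654.66.
Excess = €654.66 − €541.21 = €113.45.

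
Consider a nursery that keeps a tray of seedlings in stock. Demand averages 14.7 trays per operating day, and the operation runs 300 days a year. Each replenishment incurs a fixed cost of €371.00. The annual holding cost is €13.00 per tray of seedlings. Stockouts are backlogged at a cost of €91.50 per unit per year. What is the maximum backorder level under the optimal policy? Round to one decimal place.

S* ≈ 66.7 trays

Annual demand D = 14.7 × 300 = 4,410.
With planned backorders, Q* = √(2DS/H) · √((H+B)/B).
√(2DS/H) = √(2 × 4,410 × 371 / 13) = 501.706.
√((H+B)/B) = √((13+91.5)/91.5) = 1.0687.
Q* ≈ 536.163.
S* = Q* · H/(H+B) = 536.163 × 13/104.5 ≈ 66.700.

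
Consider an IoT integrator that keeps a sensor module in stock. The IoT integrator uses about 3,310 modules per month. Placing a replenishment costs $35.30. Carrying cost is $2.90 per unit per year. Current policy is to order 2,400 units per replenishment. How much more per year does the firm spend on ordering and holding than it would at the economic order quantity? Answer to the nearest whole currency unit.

Extra cost ≈ $1,213 per year

Annual demand D = 3,310 × 12 = 39,720.
EOQ = √(2DS/H) = √(2 × 39,720 × 35.3 / 2.9) ≈ 983.35.
Cost at Q* = (D/Q*)S + (Q*/2)H = √(2DSH) ≈ $2,851.71.
Cost at Q = 2,400: (39,720/2,400)×35.3 + (2,400/2)×2.9 = $584.22 + $3,480.00 = $4,064.22.
Excess = $4,064.22 − $2,851.71 = $1,212.50.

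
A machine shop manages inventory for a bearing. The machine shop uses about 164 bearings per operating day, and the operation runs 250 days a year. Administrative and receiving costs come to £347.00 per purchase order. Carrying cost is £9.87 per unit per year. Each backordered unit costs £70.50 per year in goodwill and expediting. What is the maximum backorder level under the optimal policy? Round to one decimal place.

Annual demand D = 164 × 250 = 41,000.
With planned backorders, Q* = √(2DS/H) · √((H+B)/B).
√(2DS/H) = √(2 × 41,000 × 347 / 9.87) = 1697.904.
√((H+B)/B) = √((9.87+70.5)/70.5) = 1.0677.
Q* ≈ 1812.865.
S* = Q* · H/(H+B) = 1812.865 × 9.87/80.37 ≈ 222.633.

S* ≈ 222.6 bearings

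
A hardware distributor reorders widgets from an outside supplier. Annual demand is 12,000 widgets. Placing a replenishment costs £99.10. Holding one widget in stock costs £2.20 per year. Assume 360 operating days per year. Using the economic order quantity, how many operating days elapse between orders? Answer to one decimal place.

T ≈ 31.2 days

EOQ = √(2DS/H) = √(2 × 12,000 × 99.1 / 2.2) ≈ 1039.76.
Cycle time = Q*/D × 360 = 1039.76 / 12,000 × 360 ≈ 31.193 days.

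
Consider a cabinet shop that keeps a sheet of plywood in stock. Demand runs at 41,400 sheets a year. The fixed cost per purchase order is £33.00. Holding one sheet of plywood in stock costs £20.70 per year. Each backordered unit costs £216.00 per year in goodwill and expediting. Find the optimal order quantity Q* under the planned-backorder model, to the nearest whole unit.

With planned backorders, Q* = √(2DS/H) · √((H+B)/B).
√(2DS/H) = √(2 × 41,400 × 33 / 20.7) = 363.318.
√((H+B)/B) = √((20.7+216)/216) = 1.0468.
Q* ≈ 380.329.

Q* ≈ 380 sheets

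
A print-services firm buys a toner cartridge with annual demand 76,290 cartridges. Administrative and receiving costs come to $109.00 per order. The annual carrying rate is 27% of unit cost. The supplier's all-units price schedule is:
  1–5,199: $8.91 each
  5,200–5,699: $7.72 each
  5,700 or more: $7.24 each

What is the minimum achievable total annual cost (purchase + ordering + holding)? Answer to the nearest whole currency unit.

Holding cost per unit per year at price C is H = 0.27·C.
Evaluate total cost at each tier's feasible EOQ or, if the EOQ is below the tier, at the tier's minimum quantity.
EOQ at $8.91 = 2629.3 (feasible in tier 1): TC = 76,290×$8.91 + (76,290/2629.3)×109 + (2629.3/2)×0.27×$8.91 = $686,069.22.
EOQ at $7.72 = 2824.7 < 5200, so use break Q=5200: TC = 76,290×$7.72 + (76,290/5200.0)×109 + (5200.0/2)×0.27×$7.72 = $595,977.40.
EOQ at $7.24 = 2916.8 < 5700, so use break Q=5700: TC = 76,290×$7.24 + (76,290/5700.0)×109 + (5700.0/2)×0.27×$7.24 = $559,369.66.
Lowest total cost among the candidates is at Q = 5700.0.

TC* ≈ $559,370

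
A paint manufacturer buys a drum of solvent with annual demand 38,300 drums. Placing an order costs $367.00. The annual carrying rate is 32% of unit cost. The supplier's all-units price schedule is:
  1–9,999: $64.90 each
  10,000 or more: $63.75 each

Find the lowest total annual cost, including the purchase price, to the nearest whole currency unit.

TC* ≈ $2,509,833

Holding cost per unit per year at price C is H = 0.32·C.
Evaluate total cost at each tier's feasible EOQ or, if the EOQ is below the tier, at the tier's minimum quantity.
EOQ at $64.90 = 1163.5 (feasible in tier 1): TC = 38,300×$64.90 + (38,300/1163.5)×367 + (1163.5/2)×0.32×$64.90 = $2,509,832.66.
EOQ at $63.75 = 1173.9 < 10000, so use break Q=10000: TC = 38,300×$63.75 + (38,300/10000.0)×367 + (10000.0/2)×0.32×$63.75 = $2,545,030.61.
Lowest total cost among the candidates is at Q = 1163.5.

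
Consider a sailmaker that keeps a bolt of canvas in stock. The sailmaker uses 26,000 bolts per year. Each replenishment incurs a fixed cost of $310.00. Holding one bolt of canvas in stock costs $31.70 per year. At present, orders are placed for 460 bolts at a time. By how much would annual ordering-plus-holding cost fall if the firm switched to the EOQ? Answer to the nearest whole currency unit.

EOQ = √(2DS/H) = √(2 × 26,000 × 310 / 31.7) ≈ 713.10.
Cost at Q* = (D/Q*)S + (Q*/2)H = √(2DSH) ≈ $22,605.40.
Cost at Q = 460: (26,000/460)×310 + (460/2)×31.7 = $17,521.74 + $7,291.00 = $24,812.74.
Excess = $24,812.74 − $22,605.40 = $2,207.34.

Extra cost ≈ $2,207 per year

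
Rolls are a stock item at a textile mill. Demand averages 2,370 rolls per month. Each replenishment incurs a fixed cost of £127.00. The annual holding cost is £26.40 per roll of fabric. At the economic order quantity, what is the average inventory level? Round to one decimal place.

Annual demand D = 2,370 × 12 = 28,440.
EOQ = √(2DS/H) = √(2 × 28,440 × 127 / 26.4) ≈ 523.09.
Average inventory = Q*/2 ≈ 523.09 / 2 = 261.547.

Average inventory ≈ 261.5 rolls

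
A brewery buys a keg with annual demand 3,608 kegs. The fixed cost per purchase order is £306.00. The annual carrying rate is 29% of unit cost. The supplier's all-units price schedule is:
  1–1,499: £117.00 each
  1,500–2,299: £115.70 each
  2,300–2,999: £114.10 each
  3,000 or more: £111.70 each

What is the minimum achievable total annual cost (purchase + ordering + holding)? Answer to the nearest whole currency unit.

Holding cost per unit per year at price C is H = 0.29·C.
For each price level, check whether its EOQ is feasible; otherwise the best quantity at that price is the breakpoint.
EOQ at £117.00 = 255.1 (feasible in tier 1): TC = 3,608×£117.00 + (3,608/255.1)×306 + (255.1/2)×0.29×£117.00 = £430,791.67.
EOQ at £115.70 = 256.5 < 1500, so use break Q=1500: TC = 3,608×£115.70 + (3,608/1500.0)×306 + (1500.0/2)×0.29×£115.70 = £443,346.38.
EOQ at £114.10 = 258.3 < 2300, so use break Q=2300: TC = 3,608×£114.10 + (3,608/2300.0)×306 + (2300.0/2)×0.29×£114.10 = £450,205.17.
EOQ at £111.70 = 261.1 < 3000, so use break Q=3000: TC = 3,608×£111.70 + (3,608/3000.0)×306 + (3000.0/2)×0.29×£111.70 = £451,971.12.
Lowest total cost among the candidates is at Q = 255.1.

TC* ≈ £430,792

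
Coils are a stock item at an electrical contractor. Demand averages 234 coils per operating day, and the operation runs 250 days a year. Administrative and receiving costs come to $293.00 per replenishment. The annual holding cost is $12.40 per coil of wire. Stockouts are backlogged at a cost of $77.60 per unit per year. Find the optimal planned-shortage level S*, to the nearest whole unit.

S* ≈ 247 coils

Annual demand D = 234 × 250 = 58,500.
With planned backorders, Q* = √(2DS/H) · √((H+B)/B).
√(2DS/H) = √(2 × 58,500 × 293 / 12.4) = 1662.708.
√((H+B)/B) = √((12.4+77.6)/77.6) = 1.0769.
Q* ≈ 1790.632.
S* = Q* · H/(H+B) = 1790.632 × 12.4/90 ≈ 246.709.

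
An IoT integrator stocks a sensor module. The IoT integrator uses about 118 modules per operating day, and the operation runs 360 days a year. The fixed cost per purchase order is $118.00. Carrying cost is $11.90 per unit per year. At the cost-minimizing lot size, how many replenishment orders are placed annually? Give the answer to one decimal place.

Annual demand D = 118 × 360 = 42,480.
The optimal lot size = √(2DS/H) = √(2 × 42,480 × 118 / 11.9) ≈ 917.86.
Orders per year = D / Q* = 42,480 / 917.86 ≈ 46.282.

N ≈ 46.3 orders per year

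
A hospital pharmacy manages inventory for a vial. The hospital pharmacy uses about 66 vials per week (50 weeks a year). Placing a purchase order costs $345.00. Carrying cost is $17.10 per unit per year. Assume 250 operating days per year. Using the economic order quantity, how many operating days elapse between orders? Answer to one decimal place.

Annual demand D = 66 × 50 = 3,300.
The optimal lot size = √(2DS/H) = √(2 × 3,300 × 345 / 17.1) ≈ 364.91.
Cycle time = Q*/D × 250 = 364.91 / 3,300 × 250 ≈ 27.645 days.

T ≈ 27.6 days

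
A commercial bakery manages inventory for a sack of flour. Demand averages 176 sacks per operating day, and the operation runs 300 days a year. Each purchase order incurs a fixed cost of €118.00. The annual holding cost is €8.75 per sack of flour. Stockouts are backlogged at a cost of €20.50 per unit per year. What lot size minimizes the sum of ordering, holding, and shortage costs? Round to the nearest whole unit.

Q* ≈ 1,425 sacks

Annual demand D = 176 × 300 = 52,800.
With planned backorders, Q* = √(2DS/H) · √((H+B)/B).
√(2DS/H) = √(2 × 52,800 × 118 / 8.75) = 1193.353.
√((H+B)/B) = √((8.75+20.5)/20.5) = 1.1945.
Q* ≈ 1425.460.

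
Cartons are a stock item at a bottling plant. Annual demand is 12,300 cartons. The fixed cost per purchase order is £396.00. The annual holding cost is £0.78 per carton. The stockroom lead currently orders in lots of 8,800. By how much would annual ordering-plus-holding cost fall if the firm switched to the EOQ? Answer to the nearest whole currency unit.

Extra cost ≈ £1,229 per year

EOQ = √(2DS/H) = √(2 × 12,300 × 396 / 0.78) ≈ 3534.01.
Cost at Q* = (D/Q*)S + (Q*/2)H = √(2DSH) ≈ £2,756.53.
Cost at Q = 8,800: (12,300/8,800)×396 + (8,800/2)×0.78 = £553.50 + £3,432.00 = £3,985.50.
Excess = £3,985.50 − £2,756.53 = £1,228.97.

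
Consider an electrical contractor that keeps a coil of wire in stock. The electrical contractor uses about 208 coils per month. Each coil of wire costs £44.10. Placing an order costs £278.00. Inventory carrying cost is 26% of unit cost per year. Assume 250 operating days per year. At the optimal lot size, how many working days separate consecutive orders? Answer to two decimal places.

Annual demand D = 208 × 12 = 2,496.
Holding cost H = 0.26 × £44.10 = £11.4660 per unit per year.
EOQ = √(2DS/H) = √(2 × 2,496 × 278 / 11.466) ≈ 347.90.
Cycle time = Q*/D × 250 = 347.90 / 2,496 × 250 ≈ 34.846 days.

T ≈ 34.85 days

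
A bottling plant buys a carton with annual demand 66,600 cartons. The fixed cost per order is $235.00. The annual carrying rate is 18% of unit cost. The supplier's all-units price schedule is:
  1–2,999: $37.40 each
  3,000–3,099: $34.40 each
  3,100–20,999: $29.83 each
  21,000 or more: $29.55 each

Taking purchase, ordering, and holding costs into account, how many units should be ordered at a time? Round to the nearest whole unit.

Q* ≈ 3,100 cartons

Holding cost per unit per year at price C is H = 0.18·C.
Candidates are each tier's EOQ (if it falls in that tier) and each price-break quantity.
EOQ at $37.40 = 2156.3 (feasible in tier 1): TC = 66,600×$37.40 + (66,600/2156.3)×235 + (2156.3/2)×0.18×$37.40 = $2,505,356.37.
EOQ at $34.40 = 2248.4 < 3000, so use break Q=3000: TC = 66,600×$34.40 + (66,600/3000.0)×235 + (3000.0/2)×0.18×$34.40 = $2,305,545.00.
EOQ at $29.83 = 2414.5 < 3100, so use break Q=3100: TC = 66,600×$29.83 + (66,600/3100.0)×235 + (3100.0/2)×0.18×$29.83 = $2,000,049.28.
EOQ at $29.55 = 2425.9 < 21000, so use break Q=21000: TC = 66,600×$29.55 + (66,600/21000.0)×235 + (21000.0/2)×0.18×$29.55 = $2,024,624.79.
Lowest total cost is $2,000,049.28 at Q = 3100.0.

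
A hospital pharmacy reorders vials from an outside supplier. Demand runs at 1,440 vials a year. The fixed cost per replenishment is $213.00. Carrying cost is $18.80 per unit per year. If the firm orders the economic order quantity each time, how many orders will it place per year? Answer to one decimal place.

EOQ = √(2DS/H) = √(2 × 1,440 × 213 / 18.8) ≈ 180.64.
Orders per year = D / Q* = 1,440 / 180.64 ≈ 7.972.

N ≈ 8.0 orders per year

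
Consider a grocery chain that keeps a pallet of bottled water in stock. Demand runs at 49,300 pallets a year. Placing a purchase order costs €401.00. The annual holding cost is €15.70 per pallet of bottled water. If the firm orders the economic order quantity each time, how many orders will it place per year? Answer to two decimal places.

The optimal lot size = √(2DS/H) = √(2 × 49,300 × 401 / 15.7) ≈ 1586.94.
Orders per year = D / Q* = 49,300 / 1586.94 ≈ 31.066.

N ≈ 31.07 orders per year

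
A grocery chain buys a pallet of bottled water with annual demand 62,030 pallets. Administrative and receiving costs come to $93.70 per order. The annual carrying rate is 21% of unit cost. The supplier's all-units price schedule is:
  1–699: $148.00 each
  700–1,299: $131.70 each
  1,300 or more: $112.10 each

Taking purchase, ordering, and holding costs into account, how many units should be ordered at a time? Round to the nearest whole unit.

Holding cost per unit per year at price C is H = 0.21·C.
Evaluate total cost at each tier's feasible EOQ or, if the EOQ is below the tier, at the tier's minimum quantity.
EOQ at $148.00 = 611.6 (feasible in tier 1): TC = 62,030×$148.00 + (62,030/611.6)×93.7 + (611.6/2)×0.21×$148.00 = $9,199,447.55.
EOQ at $131.70 = 648.3 < 700, so use break Q=700: TC = 62,030×$131.70 + (62,030/700.0)×93.7 + (700.0/2)×0.21×$131.70 = $8,187,334.11.
EOQ at $112.10 = 702.7 < 1300, so use break Q=1300: TC = 62,030×$112.10 + (62,030/1300.0)×93.7 + (1300.0/2)×0.21×$112.10 = $6,973,335.58.
Lowest total cost is $6,973,335.58 at Q = 1300.0.

Q* ≈ 1,300 pallets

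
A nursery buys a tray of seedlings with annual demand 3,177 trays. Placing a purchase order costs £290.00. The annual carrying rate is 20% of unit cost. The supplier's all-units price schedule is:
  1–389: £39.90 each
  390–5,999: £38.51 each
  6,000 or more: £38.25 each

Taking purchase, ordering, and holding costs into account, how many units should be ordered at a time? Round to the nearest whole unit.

Q* ≈ 489 trays

Holding cost per unit per year at price C is H = 0.20·C.
Evaluate total cost at each tier's feasible EOQ or, if the EOQ is below the tier, at the tier's minimum quantity.
Tier 1 (£39.90): EOQ = 480.5 exceeds tier's upper bound 389, so this tier is dominated.
EOQ at £38.51 = 489.1 (feasible in tier 2): TC = 3,177×£38.51 + (3,177/489.1)×290 + (489.1/2)×0.20×£38.51 = £126,113.52.
EOQ at £38.25 = 490.8 < 6000, so use break Q=6000: TC = 3,177×£38.25 + (3,177/6000.0)×290 + (6000.0/2)×0.20×£38.25 = £144,623.80.
Lowest total cost is £126,113.52 at Q = 489.1.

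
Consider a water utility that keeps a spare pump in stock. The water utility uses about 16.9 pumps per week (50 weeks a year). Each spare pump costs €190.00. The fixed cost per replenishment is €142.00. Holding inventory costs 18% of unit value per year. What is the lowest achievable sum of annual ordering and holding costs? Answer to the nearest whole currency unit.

Annual demand D = 16.9 × 50 = 845.
Holding cost H = 0.18 × €190.00 = €34.2000 per unit per year.
EOQ = √(2DS/H) = √(2 × 845 × 142 / 34.2) ≈ 83.77.
At the optimum the two cost components are equal, so total cost = 2·(Q*/2)H = Q*·H.
Minimum total = √(2DSH) = √(2 × 845 × 142 × 34.2) ≈ 2864.841.

TC* ≈ €2,865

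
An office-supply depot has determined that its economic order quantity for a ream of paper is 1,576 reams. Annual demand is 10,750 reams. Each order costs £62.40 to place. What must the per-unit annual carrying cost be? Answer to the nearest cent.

Invert the EOQ relation Q*² = 2DS/H.
From Q* = √(2DS/H): H = 2DS / Q*² = 2 × 10,750 × 62.4 / 1,576² = 0.5401.

H ≈ £0.54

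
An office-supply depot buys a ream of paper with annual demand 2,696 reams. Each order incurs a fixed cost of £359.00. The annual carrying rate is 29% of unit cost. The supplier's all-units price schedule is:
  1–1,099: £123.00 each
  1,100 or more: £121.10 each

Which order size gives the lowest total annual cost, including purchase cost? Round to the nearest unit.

Q* ≈ 233 reams

Holding cost per unit per year at price C is H = 0.29·C.
For each price level, check whether its EOQ is feasible; otherwise the best quantity at that price is the breakpoint.
EOQ at £123.00 = 233.0 (feasible in tier 1): TC = 2,696×£123.00 + (2,696/233.0)×359 + (233.0/2)×0.29×£123.00 = £339,917.48.
EOQ at £121.10 = 234.8 < 1100, so use break Q=1100: TC = 2,696×£121.10 + (2,696/1100.0)×359 + (1100.0/2)×0.29×£121.10 = £346,680.93.
Lowest total cost is £339,917.48 at Q = 233.0.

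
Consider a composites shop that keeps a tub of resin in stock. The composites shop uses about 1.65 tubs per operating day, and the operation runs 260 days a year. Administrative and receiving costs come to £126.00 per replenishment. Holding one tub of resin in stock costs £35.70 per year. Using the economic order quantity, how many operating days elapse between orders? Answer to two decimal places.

Annual demand D = 1.65 × 260 = 429.
EOQ = √(2DS/H) = √(2 × 429 × 126 / 35.7) ≈ 55.03.
Cycle time = Q*/D × 260 = 55.03 / 429 × 260 ≈ 33.351 days.

T ≈ 33.35 days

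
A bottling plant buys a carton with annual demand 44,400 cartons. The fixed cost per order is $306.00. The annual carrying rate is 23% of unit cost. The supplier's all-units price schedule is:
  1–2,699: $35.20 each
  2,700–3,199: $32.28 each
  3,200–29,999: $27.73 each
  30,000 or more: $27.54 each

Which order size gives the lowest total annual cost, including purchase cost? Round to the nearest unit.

Holding cost per unit per year at price C is H = 0.23·C.
Candidates are each tier's EOQ (if it falls in that tier) and each price-break quantity.
EOQ at $35.20 = 1832.0 (feasible in tier 1): TC = 44,400×$35.20 + (44,400/1832.0)×306 + (1832.0/2)×0.23×$35.20 = $1,577,712.09.
EOQ at $32.28 = 1913.1 < 2700, so use break Q=2700: TC = 44,400×$32.28 + (44,400/2700.0)×306 + (2700.0/2)×0.23×$32.28 = $1,448,286.94.
EOQ at $27.73 = 2064.1 < 3200, so use break Q=3200: TC = 44,400×$27.73 + (44,400/3200.0)×306 + (3200.0/2)×0.23×$27.73 = $1,245,662.39.
EOQ at $27.54 = 2071.2 < 30000, so use break Q=30000: TC = 44,400×$27.54 + (44,400/30000.0)×306 + (30000.0/2)×0.23×$27.54 = $1,318,241.88.
Lowest total cost is $1,245,662.39 at Q = 3200.0.

Q* ≈ 3,200 cartons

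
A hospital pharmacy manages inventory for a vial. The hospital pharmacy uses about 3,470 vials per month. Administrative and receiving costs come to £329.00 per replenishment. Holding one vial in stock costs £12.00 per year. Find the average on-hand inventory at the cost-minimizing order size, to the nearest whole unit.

Average inventory ≈ 756 vials

Annual demand D = 3,470 × 12 = 41,640.
EOQ = √(2DS/H) = √(2 × 41,640 × 329 / 12) ≈ 1511.05.
Average inventory = Q*/2 ≈ 1511.05 / 2 = 755.523.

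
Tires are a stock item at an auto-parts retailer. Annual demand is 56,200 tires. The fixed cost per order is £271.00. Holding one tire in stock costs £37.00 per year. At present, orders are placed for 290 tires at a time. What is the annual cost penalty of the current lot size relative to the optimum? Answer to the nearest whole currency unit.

Extra cost ≈ £24,312 per year

EOQ = √(2DS/H) = √(2 × 56,200 × 271 / 37) ≈ 907.33.
Cost at Q* = (D/Q*)S + (Q*/2)H = √(2DSH) ≈ £33,571.34.
Cost at Q = 290: (56,200/290)×271 + (290/2)×37 = £52,517.93 + £5,365.00 = £57,882.93.
Excess = £57,882.93 − £33,571.34 = £24,311.59.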